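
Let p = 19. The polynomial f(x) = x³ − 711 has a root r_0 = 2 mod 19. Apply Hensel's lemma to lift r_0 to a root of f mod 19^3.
r_2 = 1655 (mod 6859)

Hensel: r_{i+1} = r_i − f(r_i)/f′(r_i) mod 19^{i+2}, where f′(x) = 3x². Iterate:
  r_0 = 2 (mod 19)
  r_1 = 211 (mod 361)
  r_2 = 1655 (mod 6859)
Final: r = 1655 with f(r) ≡ 0 mod 19^3.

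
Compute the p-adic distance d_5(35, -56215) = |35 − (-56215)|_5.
d_5(35, -56215) = 1/3125

Step 1 — x − y = 35 − (-56215) = 56250. Step 2 — v_5(56250) = 5 (factor: 56250 = (5^5 · 18); the sign does not affect v_p). Step 3 — |x − y|_5 = 5^{-5} = 1/3125.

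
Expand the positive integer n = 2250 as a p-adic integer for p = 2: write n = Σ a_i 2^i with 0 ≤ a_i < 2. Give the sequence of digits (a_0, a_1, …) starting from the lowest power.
(a_0, a_1, …) = (0, 1, 0, 1, 0, 0, 1, 1, 0, 0, 0, 1)

Repeated division by 2 gives the digits low-to-high: 2250 = 1·2^1 + 1·2^3 + 1·2^6 + 1·2^7 + 1·2^11. Digit sequence: (0, 1, 0, 1, 0, 0, 1, 1, 0, 0, 0, 1).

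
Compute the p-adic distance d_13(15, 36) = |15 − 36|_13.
d_13(15, 36) = 1

Step 1 — x − y = 15 − 36 = -21. Step 2 — v_13(-21) = 0 (factor: -21 = −(13^0 · 21); the sign does not affect v_p). Step 3 — |x − y|_13 = 13^{0} = 1.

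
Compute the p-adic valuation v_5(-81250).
v_5(-81250) = 5

v_5(n) is the largest exponent k such that 5^k divides n. Factor out: -81250 = -5^5 · 26. (Sign doesn't affect v_p.) So v_5(-81250) = 5.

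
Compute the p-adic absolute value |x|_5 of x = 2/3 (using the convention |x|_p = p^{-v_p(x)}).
|2/3|_5 = 1

Step 1 — compute v_5(x) by factoring powers of 5 out of the numerator and denominator: v_5(2/3) = 0. Step 2 — apply |x|_p = p^{-v_p(x)} = 5^{0} = 1.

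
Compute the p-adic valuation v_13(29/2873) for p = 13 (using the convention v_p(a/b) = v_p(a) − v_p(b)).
v_13(29/2873) = -2

Factor powers of 13 from the numerator and denominator of the reduced fraction: 29 = 13^0 · 29 and 2873 = 13^2 · 17. Apply v_p(a/b) = v_p(a) − v_p(b): v_13(29/2873) = 0 − 2 = -2.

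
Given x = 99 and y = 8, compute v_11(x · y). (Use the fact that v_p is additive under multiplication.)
v_11(792) = 1

v_p(x) = 1 (factor: 99 = 11^1 · 9); v_p(y) = 0 (factor: 8 = 11^0 · 8). Additivity: v_p(xy) = v_p(x) + v_p(y) = 1 + 0 = 1. (Direct check: xy = 792 = 11^1 · (72).)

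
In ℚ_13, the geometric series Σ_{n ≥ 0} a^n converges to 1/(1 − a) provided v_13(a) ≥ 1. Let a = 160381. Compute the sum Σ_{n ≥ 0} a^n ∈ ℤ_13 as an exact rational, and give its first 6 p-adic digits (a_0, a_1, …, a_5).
Σ a^n = 1/(1 − a) = -1/160380;  first 6 digits = (1, 0, 0, 8, 5, 0)

v_13(a) = 3 ≥ 1, so the series converges in ℤ_13 to 1/(1 − a) = 1/(1 − 160381) = -1/160380. Expand this rational in ℤ_13: compute digits iteratively via d_i = x_i mod 13, x_{i+1} = (x_i − d_i)/13. The first 6 digits are (1, 0, 0, 8, 5, 0).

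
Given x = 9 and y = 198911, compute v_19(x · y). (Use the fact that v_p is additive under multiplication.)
v_19(1790199) = 3

v_p(x) = 0 (factor: 9 = 19^0 · 9); v_p(y) = 3 (factor: 198911 = 19^3 · 29). Additivity: v_p(xy) = v_p(x) + v_p(y) = 0 + 3 = 3. (Direct check: xy = 1790199 = 19^3 · (261).)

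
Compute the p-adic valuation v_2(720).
v_2(720) = 4

v_2(n) is the largest exponent k such that 2^k divides n. Factor out: 720 = 2^4 · 45. (Sign doesn't affect v_p.) So v_2(720) = 4.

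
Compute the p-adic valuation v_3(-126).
v_3(-126) = 2

v_3(n) is the largest exponent k such that 3^k divides n. Factor out: -126 = -3^2 · 14. (Sign doesn't affect v_p.) So v_3(-126) = 2.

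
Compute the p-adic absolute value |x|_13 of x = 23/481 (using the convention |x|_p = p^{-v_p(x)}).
|23/481|_13 = 13

Step 1 — compute v_13(x) by factoring powers of 13 out of the numerator and denominator: v_13(23/481) = -1. Step 2 — apply |x|_p = p^{-v_p(x)} = 13^{1} = 13.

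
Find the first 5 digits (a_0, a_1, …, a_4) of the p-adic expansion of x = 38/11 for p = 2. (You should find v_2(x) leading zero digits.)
(a_0, …, a_4) = (0, 1, 0, 0, 1)

v_2(38/11) = 1, so a_0 = ... = a_0 = 0. Factor out: x = 2^1 · u with u = 19/11 a unit in ℤ_2. Expand u iteratively via a_{v+i} = u_i mod 2, u_{i+1} = (u_i − a_{v+i})/2:
  u_0 = 19/11;  a_1 = 1;  u_1 = (u_0 − 1)/2 = 4/11
  u_1 = 4/11;  a_2 = 0;  u_2 = (u_1 − 0)/2 = 2/11
  u_2 = 2/11;  a_3 = 0;  u_3 = (u_2 − 0)/2 = 1/11
  u_3 = 1/11;  a_4 = 1;  u_4 = (u_3 − 1)/2 = -5/11
Digits: (0, 1, 0, 0, 1).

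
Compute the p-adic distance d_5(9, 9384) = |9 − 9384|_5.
d_5(9, 9384) = 1/3125

Step 1 — x − y = 9 − 9384 = -9375. Step 2 — v_5(-9375) = 5 (factor: -9375 = −(5^5 · 3); the sign does not affect v_p). Step 3 — |x − y|_5 = 5^{-5} = 1/3125.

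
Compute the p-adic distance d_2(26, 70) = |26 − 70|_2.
d_2(26, 70) = 1/4

Step 1 — x − y = 26 − 70 = -44. Step 2 — v_2(-44) = 2 (factor: -44 = −(2^2 · 11); the sign does not affect v_p). Step 3 — |x − y|_2 = 2^{-2} = 1/4.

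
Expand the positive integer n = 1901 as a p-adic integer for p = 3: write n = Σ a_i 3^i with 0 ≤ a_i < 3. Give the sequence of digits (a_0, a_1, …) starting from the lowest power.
(a_0, a_1, …) = (2, 0, 1, 1, 2, 1, 2)

Repeated division by 3 gives the digits low-to-high: 1901 = 2 + 1·3^2 + 1·3^3 + 2·3^4 + 1·3^5 + 2·3^6. Digit sequence: (2, 0, 1, 1, 2, 1, 2).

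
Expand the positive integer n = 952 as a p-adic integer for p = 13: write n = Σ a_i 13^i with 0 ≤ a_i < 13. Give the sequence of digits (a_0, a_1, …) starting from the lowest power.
(a_0, a_1, …) = (3, 8, 5)

Repeated division by 13 gives the digits low-to-high: 952 = 3 + 8·13^1 + 5·13^2. Digit sequence: (3, 8, 5).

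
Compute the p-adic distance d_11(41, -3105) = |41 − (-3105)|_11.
d_11(41, -3105) = 1/121

Step 1 — x − y = 41 − (-3105) = 3146. Step 2 — v_11(3146) = 2 (factor: 3146 = (11^2 · 26); the sign does not affect v_p). Step 3 — |x − y|_11 = 11^{-2} = 1/121.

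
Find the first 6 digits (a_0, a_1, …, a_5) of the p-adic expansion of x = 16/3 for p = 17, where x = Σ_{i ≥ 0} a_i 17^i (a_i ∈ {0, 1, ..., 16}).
(a_0, …, a_5) = (11, 11, 5, 11, 5, 11)

v_17(16/3) = 0 (numerator and denominator both coprime to 17), so x ∈ ℤ_17^×. Compute digits iteratively via a_i = x_i mod 17, x_{i+1} = (x_i − a_i)/17, with x_0 = x:
  x_0 = 16/3;  a_0 = 11;  x_1 = (x_0 − 11)/17 = -1/3
  x_1 = -1/3;  a_1 = 11;  x_2 = (x_1 − 11)/17 = -2/3
  x_2 = -2/3;  a_2 = 5;  x_3 = (x_2 − 5)/17 = -1/3
  x_3 = -1/3;  a_3 = 11;  x_4 = (x_3 − 11)/17 = -2/3
  x_4 = -2/3;  a_4 = 5;  x_5 = (x_4 − 5)/17 = -1/3
  x_5 = -1/3;  a_5 = 11;  x_6 = (x_5 − 11)/17 = -2/3
Digits: (11, 11, 5, 11, 5, 11).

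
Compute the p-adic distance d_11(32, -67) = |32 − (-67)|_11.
d_11(32, -67) = 1/11

Step 1 — x − y = 32 − (-67) = 99. Step 2 — v_11(99) = 1 (factor: 99 = (11^1 · 9); the sign does not affect v_p). Step 3 — |x − y|_11 = 11^{-1} = 1/11.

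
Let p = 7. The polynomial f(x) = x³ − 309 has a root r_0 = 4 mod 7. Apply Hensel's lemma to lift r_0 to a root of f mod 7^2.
r_1 = 4 (mod 49)

Hensel: r_{i+1} = r_i − f(r_i)/f′(r_i) mod 7^{i+2}, where f′(x) = 3x². Iterate:
  r_0 = 4 (mod 7)
  r_1 = 4 (mod 49)
Final: r = 4 with f(r) ≡ 0 mod 7^2.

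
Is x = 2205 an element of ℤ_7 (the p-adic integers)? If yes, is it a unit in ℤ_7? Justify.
x ∈ ℤ_7 but not a unit; v_7(x) = 2 > 0

ℤ_7 = {x ∈ ℚ_7 : v_7(x) ≥ 0} and ℤ_7^× = {x ∈ ℤ_7 : v_7(x) = 0}. Here v_7(2205) = v_7(num) − v_7(den) = 2; compare against these criteria.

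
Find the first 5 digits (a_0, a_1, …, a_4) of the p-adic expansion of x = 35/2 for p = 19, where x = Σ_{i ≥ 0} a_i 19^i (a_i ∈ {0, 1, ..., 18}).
(a_0, …, a_4) = (8, 10, 9, 9, 9)

v_19(35/2) = 0 (numerator and denominator both coprime to 19), so x ∈ ℤ_19^×. Compute digits iteratively via a_i = x_i mod 19, x_{i+1} = (x_i − a_i)/19, with x_0 = x:
  x_0 = 35/2;  a_0 = 8;  x_1 = (x_0 − 8)/19 = 1/2
  x_1 = 1/2;  a_1 = 10;  x_2 = (x_1 − 10)/19 = -1/2
  x_2 = -1/2;  a_2 = 9;  x_3 = (x_2 − 9)/19 = -1/2
  x_3 = -1/2;  a_3 = 9;  x_4 = (x_3 − 9)/19 = -1/2
  x_4 = -1/2;  a_4 = 9;  x_5 = (x_4 − 9)/19 = -1/2
Digits: (8, 10, 9, 9, 9).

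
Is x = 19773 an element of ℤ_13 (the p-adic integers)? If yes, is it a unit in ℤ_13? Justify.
x ∈ ℤ_13 but not a unit; v_13(x) = 3 > 0

ℤ_13 = {x ∈ ℚ_13 : v_13(x) ≥ 0} and ℤ_13^× = {x ∈ ℤ_13 : v_13(x) = 0}. Here v_13(19773) = v_13(num) − v_13(den) = 3; compare against these criteria.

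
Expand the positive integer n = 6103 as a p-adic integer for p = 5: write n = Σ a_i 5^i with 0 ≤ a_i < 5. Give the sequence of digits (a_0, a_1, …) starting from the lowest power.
(a_0, a_1, …) = (3, 0, 4, 3, 4, 1)

Repeated division by 5 gives the digits low-to-high: 6103 = 3 + 4·5^2 + 3·5^3 + 4·5^4 + 1·5^5. Digit sequence: (3, 0, 4, 3, 4, 1).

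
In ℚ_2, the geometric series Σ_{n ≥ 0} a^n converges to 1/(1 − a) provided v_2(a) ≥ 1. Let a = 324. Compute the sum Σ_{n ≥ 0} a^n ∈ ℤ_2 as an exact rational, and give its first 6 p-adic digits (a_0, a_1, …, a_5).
Σ a^n = 1/(1 − a) = -1/323;  first 6 digits = (1, 0, 1, 0, 1, 0)

v_2(a) = 2 ≥ 1, so the series converges in ℤ_2 to 1/(1 − a) = 1/(1 − 324) = -1/323. Expand this rational in ℤ_2: compute digits iteratively via d_i = x_i mod 2, x_{i+1} = (x_i − d_i)/2. The first 6 digits are (1, 0, 1, 0, 1, 0).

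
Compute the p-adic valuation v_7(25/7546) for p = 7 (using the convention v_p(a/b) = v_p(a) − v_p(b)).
v_7(25/7546) = -3

Factor powers of 7 from the numerator and denominator of the reduced fraction: 25 = 7^0 · 25 and 7546 = 7^3 · 22. Apply v_p(a/b) = v_p(a) − v_p(b): v_7(25/7546) = 0 − 3 = -3.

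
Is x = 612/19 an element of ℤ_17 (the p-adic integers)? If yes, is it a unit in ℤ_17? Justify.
x ∈ ℤ_17 but not a unit; v_17(x) = 1 > 0

ℤ_17 = {x ∈ ℚ_17 : v_17(x) ≥ 0} and ℤ_17^× = {x ∈ ℤ_17 : v_17(x) = 0}. Here v_17(612/19) = v_17(num) − v_17(den) = 1; compare against these criteria.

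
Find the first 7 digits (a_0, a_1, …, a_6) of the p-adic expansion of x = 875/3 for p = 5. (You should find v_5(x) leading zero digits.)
(a_0, …, a_6) = (0, 0, 0, 4, 3, 1, 3)

v_5(875/3) = 3, so a_0 = ... = a_2 = 0. Factor out: x = 5^3 · u with u = 7/3 a unit in ℤ_5. Expand u iteratively via a_{v+i} = u_i mod 5, u_{i+1} = (u_i − a_{v+i})/5:
  u_0 = 7/3;  a_3 = 4;  u_1 = (u_0 − 4)/5 = -1/3
  u_1 = -1/3;  a_4 = 3;  u_2 = (u_1 − 3)/5 = -2/3
  u_2 = -2/3;  a_5 = 1;  u_3 = (u_2 − 1)/5 = -1/3
  u_3 = -1/3;  a_6 = 3;  u_4 = (u_3 − 3)/5 = -2/3
Digits: (0, 0, 0, 4, 3, 1, 3).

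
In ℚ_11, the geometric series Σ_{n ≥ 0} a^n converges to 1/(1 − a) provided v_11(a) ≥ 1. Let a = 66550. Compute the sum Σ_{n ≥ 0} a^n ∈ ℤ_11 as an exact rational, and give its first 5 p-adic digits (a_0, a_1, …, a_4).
Σ a^n = 1/(1 − a) = -1/66549;  first 5 digits = (1, 0, 0, 6, 4)

v_11(a) = 3 ≥ 1, so the series converges in ℤ_11 to 1/(1 − a) = 1/(1 − 66550) = -1/66549. Expand this rational in ℤ_11: compute digits iteratively via d_i = x_i mod 11, x_{i+1} = (x_i − d_i)/11. The first 5 digits are (1, 0, 0, 6, 4).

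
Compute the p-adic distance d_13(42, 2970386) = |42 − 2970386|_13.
d_13(42, 2970386) = 1/371293

Step 1 — x − y = 42 − 2970386 = -2970344. Step 2 — v_13(-2970344) = 5 (factor: -2970344 = −(13^5 · 8); the sign does not affect v_p). Step 3 — |x − y|_13 = 13^{-5} = 1/371293.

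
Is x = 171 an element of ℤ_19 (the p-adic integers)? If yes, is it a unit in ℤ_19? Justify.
x ∈ ℤ_19 but not a unit; v_19(x) = 1 > 0

ℤ_19 = {x ∈ ℚ_19 : v_19(x) ≥ 0} and ℤ_19^× = {x ∈ ℤ_19 : v_19(x) = 0}. Here v_19(171) = v_19(num) − v_19(den) = 1; compare against these criteria.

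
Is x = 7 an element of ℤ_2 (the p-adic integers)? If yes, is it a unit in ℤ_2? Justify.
x ∈ ℤ_2^× (unit); v_2(x) = 0

ℤ_2 = {x ∈ ℚ_2 : v_2(x) ≥ 0} and ℤ_2^× = {x ∈ ℤ_2 : v_2(x) = 0}. Here v_2(7) = v_2(num) − v_2(den) = 0; compare against these criteria.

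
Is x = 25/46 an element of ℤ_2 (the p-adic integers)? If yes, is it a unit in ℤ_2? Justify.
x ∉ ℤ_2 (v_2(x) = -1 < 0)

ℤ_2 = {x ∈ ℚ_2 : v_2(x) ≥ 0} and ℤ_2^× = {x ∈ ℤ_2 : v_2(x) = 0}. Here v_2(25/46) = v_2(num) − v_2(den) = -1; compare against these criteria.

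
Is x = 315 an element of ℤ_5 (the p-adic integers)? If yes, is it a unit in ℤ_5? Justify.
x ∈ ℤ_5 but not a unit; v_5(x) = 1 > 0

ℤ_5 = {x ∈ ℚ_5 : v_5(x) ≥ 0} and ℤ_5^× = {x ∈ ℤ_5 : v_5(x) = 0}. Here v_5(315) = v_5(num) − v_5(den) = 1; compare against these criteria.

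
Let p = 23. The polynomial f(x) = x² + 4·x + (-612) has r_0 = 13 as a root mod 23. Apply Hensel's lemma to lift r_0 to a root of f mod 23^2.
r_1 = 220 (mod 529)

Hensel: r_{i+1} = r_i − f(r_i)·(f′(r_i))^{-1} mod 23^{i+2}, f′(x) = 2x + 4. Iterate:
  r_0 = 13 (mod 23)
  r_1 = 220 (mod 529)
Final: r = 220 satisfies f(r) ≡ 0 mod 23^2.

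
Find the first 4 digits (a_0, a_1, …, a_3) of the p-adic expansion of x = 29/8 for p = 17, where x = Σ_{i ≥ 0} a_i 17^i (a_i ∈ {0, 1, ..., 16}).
(a_0, …, a_3) = (10, 6, 6, 6)

v_17(29/8) = 0 (numerator and denominator both coprime to 17), so x ∈ ℤ_17^×. Compute digits iteratively via a_i = x_i mod 17, x_{i+1} = (x_i − a_i)/17, with x_0 = x:
  x_0 = 29/8;  a_0 = 10;  x_1 = (x_0 − 10)/17 = -3/8
  x_1 = -3/8;  a_1 = 6;  x_2 = (x_1 − 6)/17 = -3/8
  x_2 = -3/8;  a_2 = 6;  x_3 = (x_2 − 6)/17 = -3/8
  x_3 = -3/8;  a_3 = 6;  x_4 = (x_3 − 6)/17 = -3/8
Digits: (10, 6, 6, 6).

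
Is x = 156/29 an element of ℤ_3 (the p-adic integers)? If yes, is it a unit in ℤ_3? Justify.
x ∈ ℤ_3 but not a unit; v_3(x) = 1 > 0

ℤ_3 = {x ∈ ℚ_3 : v_3(x) ≥ 0} and ℤ_3^× = {x ∈ ℤ_3 : v_3(x) = 0}. Here v_3(156/29) = v_3(num) − v_3(den) = 1; compare against these criteria.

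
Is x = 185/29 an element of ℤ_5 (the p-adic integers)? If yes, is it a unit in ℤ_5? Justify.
x ∈ ℤ_5 but not a unit; v_5(x) = 1 > 0

ℤ_5 = {x ∈ ℚ_5 : v_5(x) ≥ 0} and ℤ_5^× = {x ∈ ℤ_5 : v_5(x) = 0}. Here v_5(185/29) = v_5(num) − v_5(den) = 1; compare against these criteria.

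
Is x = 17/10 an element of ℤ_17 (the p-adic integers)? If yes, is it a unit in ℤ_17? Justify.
x ∈ ℤ_17 but not a unit; v_17(x) = 1 > 0

ℤ_17 = {x ∈ ℚ_17 : v_17(x) ≥ 0} and ℤ_17^× = {x ∈ ℤ_17 : v_17(x) = 0}. Here v_17(17/10) = v_17(num) − v_17(den) = 1; compare against these criteria.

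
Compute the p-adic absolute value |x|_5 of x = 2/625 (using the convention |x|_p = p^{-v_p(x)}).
|2/625|_5 = 625

Step 1 — compute v_5(x) by factoring powers of 5 out of the numerator and denominator: v_5(2/625) = -4. Step 2 — apply |x|_p = p^{-v_p(x)} = 5^{4} = 625.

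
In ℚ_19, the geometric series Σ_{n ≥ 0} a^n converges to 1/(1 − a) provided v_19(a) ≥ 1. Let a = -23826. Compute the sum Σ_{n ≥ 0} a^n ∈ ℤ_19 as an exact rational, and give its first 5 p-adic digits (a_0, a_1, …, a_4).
Σ a^n = 1/(1 − a) = 1/23827;  first 5 digits = (1, 0, 10, 15, 4)

v_19(a) = 2 ≥ 1, so the series converges in ℤ_19 to 1/(1 − a) = 1/(1 − (-23826)) = 1/23827. Expand this rational in ℤ_19: compute digits iteratively via d_i = x_i mod 19, x_{i+1} = (x_i − d_i)/19. The first 5 digits are (1, 0, 10, 15, 4).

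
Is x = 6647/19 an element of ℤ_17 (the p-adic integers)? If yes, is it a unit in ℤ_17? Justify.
x ∈ ℤ_17 but not a unit; v_17(x) = 2 > 0

ℤ_17 = {x ∈ ℚ_17 : v_17(x) ≥ 0} and ℤ_17^× = {x ∈ ℤ_17 : v_17(x) = 0}. Here v_17(6647/19) = v_17(num) − v_17(den) = 2; compare against these criteria.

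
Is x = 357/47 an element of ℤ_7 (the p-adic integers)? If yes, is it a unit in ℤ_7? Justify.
x ∈ ℤ_7 but not a unit; v_7(x) = 1 > 0

ℤ_7 = {x ∈ ℚ_7 : v_7(x) ≥ 0} and ℤ_7^× = {x ∈ ℤ_7 : v_7(x) = 0}. Here v_7(357/47) = v_7(num) − v_7(den) = 1; compare against these criteria.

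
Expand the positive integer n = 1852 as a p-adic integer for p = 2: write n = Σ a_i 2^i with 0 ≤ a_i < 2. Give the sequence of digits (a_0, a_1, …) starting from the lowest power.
(a_0, a_1, …) = (0, 0, 1, 1, 1, 1, 0, 0, 1, 1, 1)

Repeated division by 2 gives the digits low-to-high: 1852 = 1·2^2 + 1·2^3 + 1·2^4 + 1·2^5 + 1·2^8 + 1·2^9 + 1·2^10. Digit sequence: (0, 0, 1, 1, 1, 1, 0, 0, 1, 1, 1).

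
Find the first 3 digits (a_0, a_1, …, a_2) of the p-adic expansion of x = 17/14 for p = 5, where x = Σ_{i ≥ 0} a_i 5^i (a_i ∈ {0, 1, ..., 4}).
(a_0, …, a_2) = (3, 0, 1)

v_5(17/14) = 0 (numerator and denominator both coprime to 5), so x ∈ ℤ_5^×. Compute digits iteratively via a_i = x_i mod 5, x_{i+1} = (x_i − a_i)/5, with x_0 = x:
  x_0 = 17/14;  a_0 = 3;  x_1 = (x_0 − 3)/5 = -5/14
  x_1 = -5/14;  a_1 = 0;  x_2 = (x_1 − 0)/5 = -1/14
  x_2 = -1/14;  a_2 = 1;  x_3 = (x_2 − 1)/5 = -3/14
Digits: (3, 0, 1).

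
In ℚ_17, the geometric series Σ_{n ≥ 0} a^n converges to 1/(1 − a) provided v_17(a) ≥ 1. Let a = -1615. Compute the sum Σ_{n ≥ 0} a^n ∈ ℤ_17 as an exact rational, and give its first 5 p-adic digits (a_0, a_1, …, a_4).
Σ a^n = 1/(1 − a) = 1/1616;  first 5 digits = (1, 7, 9, 6, 6)

v_17(a) = 1 ≥ 1, so the series converges in ℤ_17 to 1/(1 − a) = 1/(1 − (-1615)) = 1/1616. Expand this rational in ℤ_17: compute digits iteratively via d_i = x_i mod 17, x_{i+1} = (x_i − d_i)/17. The first 5 digits are (1, 7, 9, 6, 6).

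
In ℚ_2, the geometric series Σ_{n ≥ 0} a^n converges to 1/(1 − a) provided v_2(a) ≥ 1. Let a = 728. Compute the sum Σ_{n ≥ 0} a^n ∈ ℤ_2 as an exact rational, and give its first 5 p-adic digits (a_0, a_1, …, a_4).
Σ a^n = 1/(1 − a) = -1/727;  first 5 digits = (1, 0, 0, 1, 1)

v_2(a) = 3 ≥ 1, so the series converges in ℤ_2 to 1/(1 − a) = 1/(1 − 728) = -1/727. Expand this rational in ℤ_2: compute digits iteratively via d_i = x_i mod 2, x_{i+1} = (x_i − d_i)/2. The first 5 digits are (1, 0, 0, 1, 1).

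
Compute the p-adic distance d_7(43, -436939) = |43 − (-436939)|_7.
d_7(43, -436939) = 1/16807

Step 1 — x − y = 43 − (-436939) = 436982. Step 2 — v_7(436982) = 5 (factor: 436982 = (7^5 · 26); the sign does not affect v_p). Step 3 — |x − y|_7 = 7^{-5} = 1/16807.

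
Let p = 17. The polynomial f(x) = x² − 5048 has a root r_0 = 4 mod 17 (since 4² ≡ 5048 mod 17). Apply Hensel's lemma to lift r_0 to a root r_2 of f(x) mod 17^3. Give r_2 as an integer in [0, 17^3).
r_2 = 922 (mod 4913)

Hensel's recurrence: r_{i+1} = r_i − f(r_i)·(f′(r_i))^{-1} mod 17^{i+2}, with f′(x) = 2x. Iterate:
  r_0 = 4 (mod 17)
  r_1 = 55 (mod 289)
  r_2 = 922 (mod 4913)
Final: r_2 = 922, and one checks f(r_2) ≡ 0 mod 17^3.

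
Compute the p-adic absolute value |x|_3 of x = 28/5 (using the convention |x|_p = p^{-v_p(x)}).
|28/5|_3 = 1

Step 1 — compute v_3(x) by factoring powers of 3 out of the numerator and denominator: v_3(28/5) = 0. Step 2 — apply |x|_p = p^{-v_p(x)} = 3^{0} = 1.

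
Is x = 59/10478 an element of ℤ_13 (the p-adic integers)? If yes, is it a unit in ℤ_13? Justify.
x ∉ ℤ_13 (v_13(x) = -2 < 0)

ℤ_13 = {x ∈ ℚ_13 : v_13(x) ≥ 0} and ℤ_13^× = {x ∈ ℤ_13 : v_13(x) = 0}. Here v_13(59/10478) = v_13(num) − v_13(den) = -2; compare against these criteria.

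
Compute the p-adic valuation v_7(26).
v_7(26) = 0

v_7(n) is the largest exponent k such that 7^k divides n. Factor out: 26 = 7^0 · 26. (Sign doesn't affect v_p.) So v_7(26) = 0.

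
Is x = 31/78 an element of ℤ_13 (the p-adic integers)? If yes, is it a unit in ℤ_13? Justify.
x ∉ ℤ_13 (v_13(x) = -1 < 0)

ℤ_13 = {x ∈ ℚ_13 : v_13(x) ≥ 0} and ℤ_13^× = {x ∈ ℤ_13 : v_13(x) = 0}. Here v_13(31/78) = v_13(num) − v_13(den) = -1; compare against these criteria.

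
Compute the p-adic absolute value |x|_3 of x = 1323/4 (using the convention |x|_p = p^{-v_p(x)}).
|1323/4|_3 = 1/27

Step 1 — compute v_3(x) by factoring powers of 3 out of the numerator and denominator: v_3(1323/4) = 3. Step 2 — apply |x|_p = p^{-v_p(x)} = 3^{-3} = 1/27.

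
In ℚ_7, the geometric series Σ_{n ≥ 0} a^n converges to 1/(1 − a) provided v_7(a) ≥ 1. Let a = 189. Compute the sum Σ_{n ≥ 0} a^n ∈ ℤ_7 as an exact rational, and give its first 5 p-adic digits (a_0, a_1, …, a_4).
Σ a^n = 1/(1 − a) = -1/188;  first 5 digits = (1, 6, 4, 5, 6)

v_7(a) = 1 ≥ 1, so the series converges in ℤ_7 to 1/(1 − a) = 1/(1 − 189) = -1/188. Expand this rational in ℤ_7: compute digits iteratively via d_i = x_i mod 7, x_{i+1} = (x_i − d_i)/7. The first 5 digits are (1, 6, 4, 5, 6).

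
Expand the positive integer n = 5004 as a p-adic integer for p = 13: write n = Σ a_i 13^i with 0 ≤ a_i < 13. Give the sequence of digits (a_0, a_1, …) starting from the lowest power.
(a_0, a_1, …) = (12, 7, 3, 2)

Repeated division by 13 gives the digits low-to-high: 5004 = 12 + 7·13^1 + 3·13^2 + 2·13^3. Digit sequence: (12, 7, 3, 2).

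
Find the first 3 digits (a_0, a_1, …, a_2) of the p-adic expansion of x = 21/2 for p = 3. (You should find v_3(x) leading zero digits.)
(a_0, …, a_2) = (0, 2, 2)

v_3(21/2) = 1, so a_0 = ... = a_0 = 0. Factor out: x = 3^1 · u with u = 7/2 a unit in ℤ_3. Expand u iteratively via a_{v+i} = u_i mod 3, u_{i+1} = (u_i − a_{v+i})/3:
  u_0 = 7/2;  a_1 = 2;  u_1 = (u_0 − 2)/3 = 1/2
  u_1 = 1/2;  a_2 = 2;  u_2 = (u_1 − 2)/3 = -1/2
Digits: (0, 2, 2).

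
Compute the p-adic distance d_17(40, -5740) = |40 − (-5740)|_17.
d_17(40, -5740) = 1/289

Step 1 — x − y = 40 − (-5740) = 5780. Step 2 — v_17(5780) = 2 (factor: 5780 = (17^2 · 20); the sign does not affect v_p). Step 3 — |x − y|_17 = 17^{-2} = 1/289.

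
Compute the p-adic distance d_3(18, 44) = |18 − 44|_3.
d_3(18, 44) = 1

Step 1 — x − y = 18 − 44 = -26. Step 2 — v_3(-26) = 0 (factor: -26 = −(3^0 · 26); the sign does not affect v_p). Step 3 — |x − y|_3 = 3^{0} = 1.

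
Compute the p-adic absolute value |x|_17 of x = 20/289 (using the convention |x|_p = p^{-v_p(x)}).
|20/289|_17 = 289

Step 1 — compute v_17(x) by factoring powers of 17 out of the numerator and denominator: v_17(20/289) = -2. Step 2 — apply |x|_p = p^{-v_p(x)} = 17^{2} = 289.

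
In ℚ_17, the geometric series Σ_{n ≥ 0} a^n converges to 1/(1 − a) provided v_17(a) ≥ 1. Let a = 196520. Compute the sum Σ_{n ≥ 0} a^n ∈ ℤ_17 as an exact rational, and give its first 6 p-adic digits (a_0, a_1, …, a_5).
Σ a^n = 1/(1 − a) = -1/196519;  first 6 digits = (1, 0, 0, 6, 2, 0)

v_17(a) = 3 ≥ 1, so the series converges in ℤ_17 to 1/(1 − a) = 1/(1 − 196520) = -1/196519. Expand this rational in ℤ_17: compute digits iteratively via d_i = x_i mod 17, x_{i+1} = (x_i − d_i)/17. The first 6 digits are (1, 0, 0, 6, 2, 0).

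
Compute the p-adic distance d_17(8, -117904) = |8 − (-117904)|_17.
d_17(8, -117904) = 1/4913

Step 1 — x − y = 8 − (-117904) = 117912. Step 2 — v_17(117912) = 3 (factor: 117912 = (17^3 · 24); the sign does not affect v_p). Step 3 — |x − y|_17 = 17^{-3} = 1/4913.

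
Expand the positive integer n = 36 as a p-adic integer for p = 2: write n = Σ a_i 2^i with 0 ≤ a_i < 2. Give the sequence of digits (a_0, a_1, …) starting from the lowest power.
(a_0, a_1, …) = (0, 0, 1, 0, 0, 1)

Repeated division by 2 gives the digits low-to-high: 36 = 1·2^2 + 1·2^5. Digit sequence: (0, 0, 1, 0, 0, 1).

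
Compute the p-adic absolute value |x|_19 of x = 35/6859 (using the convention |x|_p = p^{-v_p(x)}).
|35/6859|_19 = 6859

Step 1 — compute v_19(x) by factoring powers of 19 out of the numerator and denominator: v_19(35/6859) = -3. Step 2 — apply |x|_p = p^{-v_p(x)} = 19^{3} = 6859.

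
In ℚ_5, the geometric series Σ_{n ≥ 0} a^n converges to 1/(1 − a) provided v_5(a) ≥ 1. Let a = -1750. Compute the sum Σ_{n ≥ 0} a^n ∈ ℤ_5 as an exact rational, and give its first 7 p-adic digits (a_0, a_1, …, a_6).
Σ a^n = 1/(1 − a) = 1/1751;  first 7 digits = (1, 0, 0, 1, 2, 4, 0)

v_5(a) = 3 ≥ 1, so the series converges in ℤ_5 to 1/(1 − a) = 1/(1 − (-1750)) = 1/1751. Expand this rational in ℤ_5: compute digits iteratively via d_i = x_i mod 5, x_{i+1} = (x_i − d_i)/5. The first 7 digits are (1, 0, 0, 1, 2, 4, 0).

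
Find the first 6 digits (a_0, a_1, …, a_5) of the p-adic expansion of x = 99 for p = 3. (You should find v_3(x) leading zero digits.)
(a_0, …, a_5) = (0, 0, 2, 0, 1, 0)

v_3(99) = 2, so a_0 = ... = a_1 = 0. Factor out: x = 3^2 · u with u = 11 a unit in ℤ_3. Expand u iteratively via a_{v+i} = u_i mod 3, u_{i+1} = (u_i − a_{v+i})/3:
  u_0 = 11;  a_2 = 2;  u_1 = (u_0 − 2)/3 = 3
  u_1 = 3;  a_3 = 0;  u_2 = (u_1 − 0)/3 = 1
  u_2 = 1;  a_4 = 1;  u_3 = (u_2 − 1)/3 = 0
  u_3 = 0;  a_5 = 0;  u_4 = (u_3 − 0)/3 = 0
Digits: (0, 0, 2, 0, 1, 0).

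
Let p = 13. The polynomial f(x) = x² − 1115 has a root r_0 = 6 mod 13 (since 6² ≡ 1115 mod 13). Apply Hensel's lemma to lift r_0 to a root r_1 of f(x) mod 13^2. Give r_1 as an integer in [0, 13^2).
r_1 = 110 (mod 169)

Hensel's recurrence: r_{i+1} = r_i − f(r_i)·(f′(r_i))^{-1} mod 13^{i+2}, with f′(x) = 2x. Iterate:
  r_0 = 6 (mod 13)
  r_1 = 110 (mod 169)
Final: r_1 = 110, and one checks f(r_1) ≡ 0 mod 13^2.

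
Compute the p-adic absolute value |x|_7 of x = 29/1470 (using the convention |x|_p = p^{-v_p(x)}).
|29/1470|_7 = 49

Step 1 — compute v_7(x) by factoring powers of 7 out of the numerator and denominator: v_7(29/1470) = -2. Step 2 — apply |x|_p = p^{-v_p(x)} = 7^{2} = 49.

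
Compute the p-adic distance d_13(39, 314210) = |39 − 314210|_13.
d_13(39, 314210) = 1/28561

Step 1 — x − y = 39 − 314210 = -314171. Step 2 — v_13(-314171) = 4 (factor: -314171 = −(13^4 · 11); the sign does not affect v_p). Step 3 — |x − y|_13 = 13^{-4} = 1/28561.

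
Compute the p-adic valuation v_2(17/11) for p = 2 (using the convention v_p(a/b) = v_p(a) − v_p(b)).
v_2(17/11) = 0

Factor powers of 2 from the numerator and denominator of the reduced fraction: 17 = 2^0 · 17 and 11 = 2^0 · 11. Apply v_p(a/b) = v_p(a) − v_p(b): v_2(17/11) = 0 − 0 = 0.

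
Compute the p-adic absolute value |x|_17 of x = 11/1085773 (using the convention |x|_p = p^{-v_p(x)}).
|11/1085773|_17 = 83521

Step 1 — compute v_17(x) by factoring powers of 17 out of the numerator and denominator: v_17(11/1085773) = -4. Step 2 — apply |x|_p = p^{-v_p(x)} = 17^{4} = 83521.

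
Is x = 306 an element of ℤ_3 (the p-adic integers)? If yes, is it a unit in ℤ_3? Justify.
x ∈ ℤ_3 but not a unit; v_3(x) = 2 > 0

ℤ_3 = {x ∈ ℚ_3 : v_3(x) ≥ 0} and ℤ_3^× = {x ∈ ℤ_3 : v_3(x) = 0}. Here v_3(306) = v_3(num) − v_3(den) = 2; compare against these criteria.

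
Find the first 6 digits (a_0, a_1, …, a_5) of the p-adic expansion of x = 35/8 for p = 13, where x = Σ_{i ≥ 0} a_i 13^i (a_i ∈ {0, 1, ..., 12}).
(a_0, …, a_5) = (6, 8, 1, 8, 1, 8)

v_13(35/8) = 0 (numerator and denominator both coprime to 13), so x ∈ ℤ_13^×. Compute digits iteratively via a_i = x_i mod 13, x_{i+1} = (x_i − a_i)/13, with x_0 = x:
  x_0 = 35/8;  a_0 = 6;  x_1 = (x_0 − 6)/13 = -1/8
  x_1 = -1/8;  a_1 = 8;  x_2 = (x_1 − 8)/13 = -5/8
  x_2 = -5/8;  a_2 = 1;  x_3 = (x_2 − 1)/13 = -1/8
  x_3 = -1/8;  a_3 = 8;  x_4 = (x_3 − 8)/13 = -5/8
  x_4 = -5/8;  a_4 = 1;  x_5 = (x_4 − 1)/13 = -1/8
  x_5 = -1/8;  a_5 = 8;  x_6 = (x_5 − 8)/13 = -5/8
Digits: (6, 8, 1, 8, 1, 8).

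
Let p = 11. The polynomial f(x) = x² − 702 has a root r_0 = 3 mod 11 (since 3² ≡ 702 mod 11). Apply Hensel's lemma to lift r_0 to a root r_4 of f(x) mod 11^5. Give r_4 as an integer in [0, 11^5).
r_4 = 97221 (mod 161051)

Hensel's recurrence: r_{i+1} = r_i − f(r_i)·(f′(r_i))^{-1} mod 11^{i+2}, with f′(x) = 2x. Iterate:
  r_0 = 3 (mod 11)
  r_1 = 58 (mod 121)
  r_2 = 58 (mod 1331)
  r_3 = 9375 (mod 14641)
  r_4 = 97221 (mod 161051)
Final: r_4 = 97221, and one checks f(r_4) ≡ 0 mod 11^5.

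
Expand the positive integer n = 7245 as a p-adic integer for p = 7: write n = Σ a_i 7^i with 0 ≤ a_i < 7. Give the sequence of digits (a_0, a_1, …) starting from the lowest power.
(a_0, a_1, …) = (0, 6, 0, 0, 3)

Repeated division by 7 gives the digits low-to-high: 7245 = 6·7^1 + 3·7^4. Digit sequence: (0, 6, 0, 0, 3).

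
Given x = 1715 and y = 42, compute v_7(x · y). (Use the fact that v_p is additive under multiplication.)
v_7(72030) = 4

v_p(x) = 3 (factor: 1715 = 7^3 · 5); v_p(y) = 1 (factor: 42 = 7^1 · 6). Additivity: v_p(xy) = v_p(x) + v_p(y) = 3 + 1 = 4. (Direct check: xy = 72030 = 7^4 · (30).)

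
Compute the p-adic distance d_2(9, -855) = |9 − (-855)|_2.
d_2(9, -855) = 1/32

Step 1 — x − y = 9 − (-855) = 864. Step 2 — v_2(864) = 5 (factor: 864 = (2^5 · 27); the sign does not affect v_p). Step 3 — |x − y|_2 = 2^{-5} = 1/32.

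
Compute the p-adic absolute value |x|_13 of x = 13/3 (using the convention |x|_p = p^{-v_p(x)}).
|13/3|_13 = 1/13

Step 1 — compute v_13(x) by factoring powers of 13 out of the numerator and denominator: v_13(13/3) = 1. Step 2 — apply |x|_p = p^{-v_p(x)} = 13^{-1} = 1/13.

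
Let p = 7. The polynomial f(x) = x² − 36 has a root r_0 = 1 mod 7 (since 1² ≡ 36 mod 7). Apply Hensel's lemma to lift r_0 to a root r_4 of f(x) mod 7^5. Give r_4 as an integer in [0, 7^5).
r_4 = 16801 (mod 16807)

Hensel's recurrence: r_{i+1} = r_i − f(r_i)·(f′(r_i))^{-1} mod 7^{i+2}, with f′(x) = 2x. Iterate:
  r_0 = 1 (mod 7)
  r_1 = 43 (mod 49)
  r_2 = 337 (mod 343)
  r_3 = 2395 (mod 2401)
  r_4 = 16801 (mod 16807)
Final: r_4 = 16801, and one checks f(r_4) ≡ 0 mod 7^5.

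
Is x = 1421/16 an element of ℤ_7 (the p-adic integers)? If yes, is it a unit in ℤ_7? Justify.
x ∈ ℤ_7 but not a unit; v_7(x) = 2 > 0

ℤ_7 = {x ∈ ℚ_7 : v_7(x) ≥ 0} and ℤ_7^× = {x ∈ ℤ_7 : v_7(x) = 0}. Here v_7(1421/16) = v_7(num) − v_7(den) = 2; compare against these criteria.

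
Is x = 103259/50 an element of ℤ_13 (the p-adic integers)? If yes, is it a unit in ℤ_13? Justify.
x ∈ ℤ_13 but not a unit; v_13(x) = 3 > 0

ℤ_13 = {x ∈ ℚ_13 : v_13(x) ≥ 0} and ℤ_13^× = {x ∈ ℤ_13 : v_13(x) = 0}. Here v_13(103259/50) = v_13(num) − v_13(den) = 3; compare against these criteria.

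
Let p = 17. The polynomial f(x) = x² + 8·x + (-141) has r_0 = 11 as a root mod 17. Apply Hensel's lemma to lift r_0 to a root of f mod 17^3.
r_2 = 1473 (mod 4913)

Hensel: r_{i+1} = r_i − f(r_i)·(f′(r_i))^{-1} mod 17^{i+2}, f′(x) = 2x + 8. Iterate:
  r_0 = 11 (mod 17)
  r_1 = 28 (mod 289)
  r_2 = 1473 (mod 4913)
Final: r = 1473 satisfies f(r) ≡ 0 mod 17^3.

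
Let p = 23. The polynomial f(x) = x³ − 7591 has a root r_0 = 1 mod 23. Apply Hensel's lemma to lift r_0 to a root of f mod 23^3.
r_2 = 1473 (mod 12167)

Hensel: r_{i+1} = r_i − f(r_i)/f′(r_i) mod 23^{i+2}, where f′(x) = 3x². Iterate:
  r_0 = 1 (mod 23)
  r_1 = 415 (mod 529)
  r_2 = 1473 (mod 12167)
Final: r = 1473 with f(r) ≡ 0 mod 23^3.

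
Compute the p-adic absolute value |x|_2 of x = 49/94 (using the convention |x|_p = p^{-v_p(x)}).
|49/94|_2 = 2

Step 1 — compute v_2(x) by factoring powers of 2 out of the numerator and denominator: v_2(49/94) = -1. Step 2 — apply |x|_p = p^{-v_p(x)} = 2^{1} = 2.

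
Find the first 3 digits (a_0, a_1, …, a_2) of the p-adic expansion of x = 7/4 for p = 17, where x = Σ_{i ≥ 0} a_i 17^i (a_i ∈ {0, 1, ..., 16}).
(a_0, …, a_2) = (6, 4, 4)

v_17(7/4) = 0 (numerator and denominator both coprime to 17), so x ∈ ℤ_17^×. Compute digits iteratively via a_i = x_i mod 17, x_{i+1} = (x_i − a_i)/17, with x_0 = x:
  x_0 = 7/4;  a_0 = 6;  x_1 = (x_0 − 6)/17 = -1/4
  x_1 = -1/4;  a_1 = 4;  x_2 = (x_1 − 4)/17 = -1/4
  x_2 = -1/4;  a_2 = 4;  x_3 = (x_2 − 4)/17 = -1/4
Digits: (6, 4, 4).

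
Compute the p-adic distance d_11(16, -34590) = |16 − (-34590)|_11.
d_11(16, -34590) = 1/1331

Step 1 — x − y = 16 − (-34590) = 34606. Step 2 — v_11(34606) = 3 (factor: 34606 = (11^3 · 26); the sign does not affect v_p). Step 3 — |x − y|_11 = 11^{-3} = 1/1331.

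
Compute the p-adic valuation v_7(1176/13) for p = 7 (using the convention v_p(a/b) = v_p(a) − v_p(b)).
v_7(1176/13) = 2

Factor powers of 7 from the numerator and denominator of the reduced fraction: 1176 = 7^2 · 24 and 13 = 7^0 · 13. Apply v_p(a/b) = v_p(a) − v_p(b): v_7(1176/13) = 2 − 0 = 2.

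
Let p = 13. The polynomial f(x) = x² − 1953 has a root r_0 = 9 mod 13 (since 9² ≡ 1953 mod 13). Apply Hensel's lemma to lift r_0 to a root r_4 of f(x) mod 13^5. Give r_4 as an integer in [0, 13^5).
r_4 = 126694 (mod 371293)

Hensel's recurrence: r_{i+1} = r_i − f(r_i)·(f′(r_i))^{-1} mod 13^{i+2}, with f′(x) = 2x. Iterate:
  r_0 = 9 (mod 13)
  r_1 = 113 (mod 169)
  r_2 = 1465 (mod 2197)
  r_3 = 12450 (mod 28561)
  r_4 = 126694 (mod 371293)
Final: r_4 = 126694, and one checks f(r_4) ≡ 0 mod 13^5.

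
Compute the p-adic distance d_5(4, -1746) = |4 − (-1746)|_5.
d_5(4, -1746) = 1/125

Step 1 — x − y = 4 − (-1746) = 1750. Step 2 — v_5(1750) = 3 (factor: 1750 = (5^3 · 14); the sign does not affect v_p). Step 3 — |x − y|_5 = 5^{-3} = 1/125.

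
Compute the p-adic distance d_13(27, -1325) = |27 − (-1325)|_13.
d_13(27, -1325) = 1/169

Step 1 — x − y = 27 − (-1325) = 1352. Step 2 — v_13(1352) = 2 (factor: 1352 = (13^2 · 8); the sign does not affect v_p). Step 3 — |x − y|_13 = 13^{-2} = 1/169.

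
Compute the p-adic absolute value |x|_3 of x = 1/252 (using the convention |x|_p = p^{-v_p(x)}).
|1/252|_3 = 9

Step 1 — compute v_3(x) by factoring powers of 3 out of the numerator and denominator: v_3(1/252) = -2. Step 2 — apply |x|_p = p^{-v_p(x)} = 3^{2} = 9.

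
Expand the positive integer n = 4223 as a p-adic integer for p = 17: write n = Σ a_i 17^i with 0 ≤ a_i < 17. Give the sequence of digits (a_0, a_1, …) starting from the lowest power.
(a_0, a_1, …) = (7, 10, 14)

Repeated division by 17 gives the digits low-to-high: 4223 = 7 + 10·17^1 + 14·17^2. Digit sequence: (7, 10, 14).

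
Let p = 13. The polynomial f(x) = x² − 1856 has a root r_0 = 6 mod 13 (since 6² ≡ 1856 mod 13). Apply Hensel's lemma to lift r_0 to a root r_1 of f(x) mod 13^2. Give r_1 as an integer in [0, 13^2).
r_1 = 45 (mod 169)

Hensel's recurrence: r_{i+1} = r_i − f(r_i)·(f′(r_i))^{-1} mod 13^{i+2}, with f′(x) = 2x. Iterate:
  r_0 = 6 (mod 13)
  r_1 = 45 (mod 169)
Final: r_1 = 45, and one checks f(r_1) ≡ 0 mod 13^2.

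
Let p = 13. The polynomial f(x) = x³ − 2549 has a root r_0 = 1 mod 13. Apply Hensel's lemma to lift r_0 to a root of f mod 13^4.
r_3 = 19384 (mod 28561)

Hensel: r_{i+1} = r_i − f(r_i)/f′(r_i) mod 13^{i+2}, where f′(x) = 3x². Iterate:
  r_0 = 1 (mod 13)
  r_1 = 118 (mod 169)
  r_2 = 1808 (mod 2197)
  r_3 = 19384 (mod 28561)
Final: r = 19384 with f(r) ≡ 0 mod 13^4.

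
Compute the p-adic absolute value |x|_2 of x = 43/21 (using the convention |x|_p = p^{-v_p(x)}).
|43/21|_2 = 1

Step 1 — compute v_2(x) by factoring powers of 2 out of the numerator and denominator: v_2(43/21) = 0. Step 2 — apply |x|_p = p^{-v_p(x)} = 2^{0} = 1.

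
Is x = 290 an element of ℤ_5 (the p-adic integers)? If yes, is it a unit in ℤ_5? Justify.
x ∈ ℤ_5 but not a unit; v_5(x) = 1 > 0

ℤ_5 = {x ∈ ℚ_5 : v_5(x) ≥ 0} and ℤ_5^× = {x ∈ ℤ_5 : v_5(x) = 0}. Here v_5(290) = v_5(num) − v_5(den) = 1; compare against these criteria.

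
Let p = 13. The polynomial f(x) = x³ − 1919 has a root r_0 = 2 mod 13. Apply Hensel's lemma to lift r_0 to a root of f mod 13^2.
r_1 = 119 (mod 169)

Hensel: r_{i+1} = r_i − f(r_i)/f′(r_i) mod 13^{i+2}, where f′(x) = 3x². Iterate:
  r_0 = 2 (mod 13)
  r_1 = 119 (mod 169)
Final: r = 119 with f(r) ≡ 0 mod 13^2.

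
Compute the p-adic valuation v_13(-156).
v_13(-156) = 1

v_13(n) is the largest exponent k such that 13^k divides n. Factor out: -156 = -13^1 · 12. (Sign doesn't affect v_p.) So v_13(-156) = 1.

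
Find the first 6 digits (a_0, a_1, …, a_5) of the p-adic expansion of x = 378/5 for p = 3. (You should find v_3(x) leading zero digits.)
(a_0, …, a_5) = (0, 0, 0, 1, 0, 2)

v_3(378/5) = 3, so a_0 = ... = a_2 = 0. Factor out: x = 3^3 · u with u = 14/5 a unit in ℤ_3. Expand u iteratively via a_{v+i} = u_i mod 3, u_{i+1} = (u_i − a_{v+i})/3:
  u_0 = 14/5;  a_3 = 1;  u_1 = (u_0 − 1)/3 = 3/5
  u_1 = 3/5;  a_4 = 0;  u_2 = (u_1 − 0)/3 = 1/5
  u_2 = 1/5;  a_5 = 2;  u_3 = (u_2 − 2)/3 = -3/5
Digits: (0, 0, 0, 1, 0, 2).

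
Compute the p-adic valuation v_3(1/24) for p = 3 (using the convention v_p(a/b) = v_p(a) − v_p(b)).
v_3(1/24) = -1

Factor powers of 3 from the numerator and denominator of the reduced fraction: 1 = 3^0 · 1 and 24 = 3^1 · 8. Apply v_p(a/b) = v_p(a) − v_p(b): v_3(1/24) = 0 − 1 = -1.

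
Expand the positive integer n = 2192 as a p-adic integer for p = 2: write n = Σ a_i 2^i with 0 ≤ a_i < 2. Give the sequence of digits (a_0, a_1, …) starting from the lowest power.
(a_0, a_1, …) = (0, 0, 0, 0, 1, 0, 0, 1, 0, 0, 0, 1)

Repeated division by 2 gives the digits low-to-high: 2192 = 1·2^4 + 1·2^7 + 1·2^11. Digit sequence: (0, 0, 0, 0, 1, 0, 0, 1, 0, 0, 0, 1).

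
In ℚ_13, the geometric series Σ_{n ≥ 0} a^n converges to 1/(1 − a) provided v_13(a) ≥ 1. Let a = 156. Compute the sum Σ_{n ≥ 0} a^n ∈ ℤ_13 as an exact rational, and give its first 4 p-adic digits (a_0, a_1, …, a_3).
Σ a^n = 1/(1 − a) = -1/155;  first 4 digits = (1, 12, 1, 10)

v_13(a) = 1 ≥ 1, so the series converges in ℤ_13 to 1/(1 − a) = 1/(1 − 156) = -1/155. Expand this rational in ℤ_13: compute digits iteratively via d_i = x_i mod 13, x_{i+1} = (x_i − d_i)/13. The first 4 digits are (1, 12, 1, 10).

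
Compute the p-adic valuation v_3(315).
v_3(315) = 2

v_3(n) is the largest exponent k such that 3^k divides n. Factor out: 315 = 3^2 · 35. (Sign doesn't affect v_p.) So v_3(315) = 2.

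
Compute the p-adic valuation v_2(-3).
v_2(-3) = 0

v_2(n) is the largest exponent k such that 2^k divides n. Factor out: -3 = -2^0 · 3. (Sign doesn't affect v_p.) So v_2(-3) = 0.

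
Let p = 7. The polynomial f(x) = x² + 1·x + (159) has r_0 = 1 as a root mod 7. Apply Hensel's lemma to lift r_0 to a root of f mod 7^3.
r_2 = 29 (mod 343)

Hensel: r_{i+1} = r_i − f(r_i)·(f′(r_i))^{-1} mod 7^{i+2}, f′(x) = 2x + 1. Iterate:
  r_0 = 1 (mod 7)
  r_1 = 29 (mod 49)
  r_2 = 29 (mod 343)
Final: r = 29 satisfies f(r) ≡ 0 mod 7^3.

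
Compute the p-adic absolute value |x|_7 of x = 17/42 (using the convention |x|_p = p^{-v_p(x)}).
|17/42|_7 = 7

Step 1 — compute v_7(x) by factoring powers of 7 out of the numerator and denominator: v_7(17/42) = -1. Step 2 — apply |x|_p = p^{-v_p(x)} = 7^{1} = 7.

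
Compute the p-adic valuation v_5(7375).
v_5(7375) = 3

v_5(n) is the largest exponent k such that 5^k divides n. Factor out: 7375 = 5^3 · 59. (Sign doesn't affect v_p.) So v_5(7375) = 3.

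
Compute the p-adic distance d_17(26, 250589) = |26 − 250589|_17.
d_17(26, 250589) = 1/83521

Step 1 — x − y = 26 − 250589 = -250563. Step 2 — v_17(-250563) = 4 (factor: -250563 = −(17^4 · 3); the sign does not affect v_p). Step 3 — |x − y|_17 = 17^{-4} = 1/83521.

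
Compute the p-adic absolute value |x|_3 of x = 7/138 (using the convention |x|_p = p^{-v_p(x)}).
|7/138|_3 = 3

Step 1 — compute v_3(x) by factoring powers of 3 out of the numerator and denominator: v_3(7/138) = -1. Step 2 — apply |x|_p = p^{-v_p(x)} = 3^{1} = 3.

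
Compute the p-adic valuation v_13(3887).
v_13(3887) = 2

v_13(n) is the largest exponent k such that 13^k divides n. Factor out: 3887 = 13^2 · 23. (Sign doesn't affect v_p.) So v_13(3887) = 2.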